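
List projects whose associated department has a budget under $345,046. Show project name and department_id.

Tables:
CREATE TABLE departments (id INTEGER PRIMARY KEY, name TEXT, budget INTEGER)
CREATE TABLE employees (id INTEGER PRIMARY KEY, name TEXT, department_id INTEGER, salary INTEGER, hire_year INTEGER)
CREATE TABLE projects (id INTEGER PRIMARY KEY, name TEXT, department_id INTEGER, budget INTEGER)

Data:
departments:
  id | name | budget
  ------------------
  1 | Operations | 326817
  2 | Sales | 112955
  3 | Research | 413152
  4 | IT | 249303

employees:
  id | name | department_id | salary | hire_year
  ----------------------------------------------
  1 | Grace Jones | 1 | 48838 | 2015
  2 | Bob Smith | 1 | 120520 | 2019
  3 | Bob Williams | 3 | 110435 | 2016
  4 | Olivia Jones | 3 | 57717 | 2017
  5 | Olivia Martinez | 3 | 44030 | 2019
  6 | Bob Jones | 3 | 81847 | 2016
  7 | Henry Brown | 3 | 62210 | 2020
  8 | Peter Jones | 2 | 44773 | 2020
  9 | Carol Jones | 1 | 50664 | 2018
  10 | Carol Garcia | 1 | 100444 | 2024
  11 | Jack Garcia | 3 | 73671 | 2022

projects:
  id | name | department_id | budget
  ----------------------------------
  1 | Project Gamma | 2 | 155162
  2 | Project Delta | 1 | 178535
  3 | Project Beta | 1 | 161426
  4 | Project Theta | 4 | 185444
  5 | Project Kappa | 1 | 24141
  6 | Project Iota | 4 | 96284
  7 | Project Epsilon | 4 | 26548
SELECT name, department_id FROM projects WHERE department_id IN (SELECT id FROM departments WHERE budget < 345046)

Execution result:
name | department_id
Project Gamma | 2
Project Delta | 1
Project Beta | 1
Project Theta | 4
Project Kappa | 1
Project Iota | 4
Project Epsilon | 4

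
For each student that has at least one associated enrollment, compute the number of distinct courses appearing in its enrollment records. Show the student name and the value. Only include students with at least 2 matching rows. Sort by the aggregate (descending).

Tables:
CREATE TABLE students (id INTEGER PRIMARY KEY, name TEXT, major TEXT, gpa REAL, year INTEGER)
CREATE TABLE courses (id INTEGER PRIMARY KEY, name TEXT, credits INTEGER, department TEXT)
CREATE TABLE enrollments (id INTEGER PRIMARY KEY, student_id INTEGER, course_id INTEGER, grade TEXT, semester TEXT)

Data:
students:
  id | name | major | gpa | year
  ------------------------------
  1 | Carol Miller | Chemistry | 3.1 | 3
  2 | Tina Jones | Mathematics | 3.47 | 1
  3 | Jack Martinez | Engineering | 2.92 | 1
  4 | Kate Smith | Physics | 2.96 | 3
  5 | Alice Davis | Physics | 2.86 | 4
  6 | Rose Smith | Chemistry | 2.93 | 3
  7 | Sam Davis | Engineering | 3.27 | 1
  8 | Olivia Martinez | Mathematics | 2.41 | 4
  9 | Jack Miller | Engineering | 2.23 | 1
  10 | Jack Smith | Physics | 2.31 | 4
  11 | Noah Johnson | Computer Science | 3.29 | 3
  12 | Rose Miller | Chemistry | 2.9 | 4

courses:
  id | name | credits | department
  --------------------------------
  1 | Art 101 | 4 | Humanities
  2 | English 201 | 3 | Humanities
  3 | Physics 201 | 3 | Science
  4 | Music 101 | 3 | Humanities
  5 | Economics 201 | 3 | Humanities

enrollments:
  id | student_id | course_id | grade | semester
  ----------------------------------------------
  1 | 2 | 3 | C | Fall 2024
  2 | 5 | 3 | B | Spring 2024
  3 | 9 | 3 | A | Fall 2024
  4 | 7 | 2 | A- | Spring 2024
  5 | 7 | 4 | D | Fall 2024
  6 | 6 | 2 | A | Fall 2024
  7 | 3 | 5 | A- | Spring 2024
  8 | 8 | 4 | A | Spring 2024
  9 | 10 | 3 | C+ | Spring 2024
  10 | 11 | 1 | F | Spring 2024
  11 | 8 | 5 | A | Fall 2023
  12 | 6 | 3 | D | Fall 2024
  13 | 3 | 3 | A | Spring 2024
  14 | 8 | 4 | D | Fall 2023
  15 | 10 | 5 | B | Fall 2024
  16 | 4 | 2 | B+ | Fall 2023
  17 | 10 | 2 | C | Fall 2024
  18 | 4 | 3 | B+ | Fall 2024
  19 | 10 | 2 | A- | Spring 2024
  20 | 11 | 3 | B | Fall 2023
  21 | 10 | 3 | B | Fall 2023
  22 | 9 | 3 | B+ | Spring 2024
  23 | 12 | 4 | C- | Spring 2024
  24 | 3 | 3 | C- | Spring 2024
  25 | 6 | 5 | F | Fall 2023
SELECT p.name, COUNT(DISTINCT c.course_id) AS distinct_course_count FROM enrollments c JOIN students p ON c.student_id = p.id GROUP BY p.id, p.name HAVING COUNT(*) >= 2 ORDER BY distinct_course_count DESC

Execution result:
name | distinct_course_count
Rose Smith | 3
Jack Smith | 3
Jack Martinez | 2
Kate Smith | 2
Sam Davis | 2
Olivia Martinez | 2
Noah Johnson | 2
Jack Miller | 1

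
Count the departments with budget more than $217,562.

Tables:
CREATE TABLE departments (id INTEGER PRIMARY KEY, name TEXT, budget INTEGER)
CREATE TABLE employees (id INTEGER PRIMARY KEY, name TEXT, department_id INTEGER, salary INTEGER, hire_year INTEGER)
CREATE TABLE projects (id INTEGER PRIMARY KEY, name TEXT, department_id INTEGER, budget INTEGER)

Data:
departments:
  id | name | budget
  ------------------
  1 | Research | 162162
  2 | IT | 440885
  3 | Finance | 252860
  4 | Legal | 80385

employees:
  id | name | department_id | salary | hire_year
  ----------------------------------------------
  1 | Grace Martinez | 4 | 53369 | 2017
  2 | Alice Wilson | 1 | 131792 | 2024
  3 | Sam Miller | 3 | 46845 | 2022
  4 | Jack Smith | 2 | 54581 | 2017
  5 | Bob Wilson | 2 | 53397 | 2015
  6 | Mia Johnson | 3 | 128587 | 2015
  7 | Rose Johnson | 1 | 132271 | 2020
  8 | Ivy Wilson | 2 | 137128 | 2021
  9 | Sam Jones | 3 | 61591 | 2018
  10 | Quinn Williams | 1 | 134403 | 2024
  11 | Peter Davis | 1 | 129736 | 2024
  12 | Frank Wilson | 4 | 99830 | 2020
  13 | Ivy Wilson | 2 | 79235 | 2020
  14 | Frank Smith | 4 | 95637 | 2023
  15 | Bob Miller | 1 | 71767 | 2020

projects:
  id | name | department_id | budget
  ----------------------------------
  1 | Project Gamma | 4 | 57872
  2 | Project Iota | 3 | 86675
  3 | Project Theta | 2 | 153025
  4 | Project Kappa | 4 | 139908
SELECT COUNT(*) FROM departments WHERE budget > 217562

Execution result:
2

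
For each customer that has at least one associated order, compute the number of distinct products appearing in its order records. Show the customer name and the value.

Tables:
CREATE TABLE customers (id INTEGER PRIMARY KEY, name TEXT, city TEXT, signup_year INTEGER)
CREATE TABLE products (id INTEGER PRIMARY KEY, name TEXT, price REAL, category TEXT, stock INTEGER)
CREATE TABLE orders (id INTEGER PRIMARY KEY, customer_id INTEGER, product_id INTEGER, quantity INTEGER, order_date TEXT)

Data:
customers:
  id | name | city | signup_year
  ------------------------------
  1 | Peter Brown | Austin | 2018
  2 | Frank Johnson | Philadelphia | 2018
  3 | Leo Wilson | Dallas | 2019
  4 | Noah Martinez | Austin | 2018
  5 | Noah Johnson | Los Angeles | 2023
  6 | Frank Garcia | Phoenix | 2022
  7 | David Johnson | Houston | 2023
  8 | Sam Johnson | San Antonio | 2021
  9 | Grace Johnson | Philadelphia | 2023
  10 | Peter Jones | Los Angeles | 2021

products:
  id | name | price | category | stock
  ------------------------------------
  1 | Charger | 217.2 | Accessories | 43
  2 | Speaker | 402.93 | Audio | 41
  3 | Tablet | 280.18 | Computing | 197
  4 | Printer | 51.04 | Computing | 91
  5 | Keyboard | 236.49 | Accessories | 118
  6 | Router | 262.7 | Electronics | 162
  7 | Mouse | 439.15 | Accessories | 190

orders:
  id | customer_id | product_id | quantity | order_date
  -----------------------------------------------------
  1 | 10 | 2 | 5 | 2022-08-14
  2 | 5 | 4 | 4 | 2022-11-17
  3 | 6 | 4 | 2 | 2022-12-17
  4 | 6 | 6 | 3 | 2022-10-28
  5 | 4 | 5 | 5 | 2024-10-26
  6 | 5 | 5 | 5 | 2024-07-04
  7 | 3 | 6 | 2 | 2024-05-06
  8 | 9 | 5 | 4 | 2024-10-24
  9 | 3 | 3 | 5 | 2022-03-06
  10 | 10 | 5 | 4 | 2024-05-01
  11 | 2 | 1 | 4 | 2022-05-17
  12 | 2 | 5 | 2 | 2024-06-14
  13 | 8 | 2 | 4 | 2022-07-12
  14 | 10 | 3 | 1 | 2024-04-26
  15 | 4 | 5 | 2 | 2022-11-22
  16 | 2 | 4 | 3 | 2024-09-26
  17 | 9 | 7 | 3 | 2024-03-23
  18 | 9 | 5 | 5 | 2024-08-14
SELECT p.name, COUNT(DISTINCT c.product_id) AS distinct_product_count FROM orders c JOIN customers p ON c.customer_id = p.id GROUP BY p.id, p.name

Execution result:
name | distinct_product_count
Frank Johnson | 3
Leo Wilson | 2
Noah Martinez | 1
Noah Johnson | 2
Frank Garcia | 2
Sam Johnson | 1
Grace Johnson | 2
Peter Jones | 3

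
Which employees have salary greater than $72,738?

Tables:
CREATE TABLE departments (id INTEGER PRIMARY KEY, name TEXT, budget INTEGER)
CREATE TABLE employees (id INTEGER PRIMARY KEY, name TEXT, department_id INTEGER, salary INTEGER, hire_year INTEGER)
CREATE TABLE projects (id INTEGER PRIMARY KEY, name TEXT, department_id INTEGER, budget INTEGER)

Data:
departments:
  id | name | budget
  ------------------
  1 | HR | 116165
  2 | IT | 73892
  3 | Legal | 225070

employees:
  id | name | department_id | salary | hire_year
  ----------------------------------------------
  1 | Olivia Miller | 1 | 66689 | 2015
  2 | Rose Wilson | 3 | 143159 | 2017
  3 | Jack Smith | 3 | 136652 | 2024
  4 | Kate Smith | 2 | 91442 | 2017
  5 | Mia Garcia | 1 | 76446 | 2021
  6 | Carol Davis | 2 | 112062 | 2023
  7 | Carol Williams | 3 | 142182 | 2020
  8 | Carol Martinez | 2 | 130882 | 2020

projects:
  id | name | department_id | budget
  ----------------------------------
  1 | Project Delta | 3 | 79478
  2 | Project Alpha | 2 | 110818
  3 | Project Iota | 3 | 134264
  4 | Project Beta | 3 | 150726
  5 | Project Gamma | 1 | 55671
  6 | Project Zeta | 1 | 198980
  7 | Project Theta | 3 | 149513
SELECT name, salary FROM employees WHERE salary > 72738

Execution result:
name | salary
Rose Wilson | 143159
Jack Smith | 136652
Kate Smith | 91442
Mia Garcia | 76446
Carol Davis | 112062
Carol Williams | 142182
Carol Martinez | 130882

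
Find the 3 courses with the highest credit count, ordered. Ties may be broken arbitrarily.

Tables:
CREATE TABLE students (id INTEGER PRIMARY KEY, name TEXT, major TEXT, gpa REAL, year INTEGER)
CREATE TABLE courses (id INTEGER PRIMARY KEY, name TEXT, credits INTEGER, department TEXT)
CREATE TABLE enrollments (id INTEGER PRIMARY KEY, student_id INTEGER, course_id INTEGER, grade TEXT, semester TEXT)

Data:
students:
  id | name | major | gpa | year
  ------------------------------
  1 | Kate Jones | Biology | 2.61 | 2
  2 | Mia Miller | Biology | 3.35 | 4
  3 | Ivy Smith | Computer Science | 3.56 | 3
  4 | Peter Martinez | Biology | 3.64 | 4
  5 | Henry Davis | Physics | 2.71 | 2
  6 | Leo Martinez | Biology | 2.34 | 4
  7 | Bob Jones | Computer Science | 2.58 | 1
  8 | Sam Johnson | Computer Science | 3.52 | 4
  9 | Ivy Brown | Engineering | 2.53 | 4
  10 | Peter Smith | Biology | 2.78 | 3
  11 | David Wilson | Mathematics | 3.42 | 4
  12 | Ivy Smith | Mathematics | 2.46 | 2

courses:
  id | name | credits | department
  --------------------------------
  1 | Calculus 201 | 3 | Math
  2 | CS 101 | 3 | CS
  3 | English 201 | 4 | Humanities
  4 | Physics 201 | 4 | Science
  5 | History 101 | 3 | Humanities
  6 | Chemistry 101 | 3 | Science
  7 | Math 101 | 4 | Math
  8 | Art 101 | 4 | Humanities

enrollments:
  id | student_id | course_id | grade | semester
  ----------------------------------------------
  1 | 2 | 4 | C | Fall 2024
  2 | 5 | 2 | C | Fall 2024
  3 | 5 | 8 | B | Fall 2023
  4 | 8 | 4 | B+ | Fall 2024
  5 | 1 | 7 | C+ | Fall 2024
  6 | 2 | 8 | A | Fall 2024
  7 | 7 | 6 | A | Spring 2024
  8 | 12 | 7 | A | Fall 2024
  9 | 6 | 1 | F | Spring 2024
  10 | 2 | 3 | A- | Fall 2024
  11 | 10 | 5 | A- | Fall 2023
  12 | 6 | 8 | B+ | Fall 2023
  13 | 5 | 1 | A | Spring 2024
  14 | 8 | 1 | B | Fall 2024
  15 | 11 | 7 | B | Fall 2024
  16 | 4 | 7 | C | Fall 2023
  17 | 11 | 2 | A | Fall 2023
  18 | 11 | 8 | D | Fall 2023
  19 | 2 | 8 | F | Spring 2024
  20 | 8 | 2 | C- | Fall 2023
SELECT name, credits FROM courses ORDER BY credits DESC LIMIT 3

Execution result:
name | credits
English 201 | 4
Physics 201 | 4
Math 101 | 4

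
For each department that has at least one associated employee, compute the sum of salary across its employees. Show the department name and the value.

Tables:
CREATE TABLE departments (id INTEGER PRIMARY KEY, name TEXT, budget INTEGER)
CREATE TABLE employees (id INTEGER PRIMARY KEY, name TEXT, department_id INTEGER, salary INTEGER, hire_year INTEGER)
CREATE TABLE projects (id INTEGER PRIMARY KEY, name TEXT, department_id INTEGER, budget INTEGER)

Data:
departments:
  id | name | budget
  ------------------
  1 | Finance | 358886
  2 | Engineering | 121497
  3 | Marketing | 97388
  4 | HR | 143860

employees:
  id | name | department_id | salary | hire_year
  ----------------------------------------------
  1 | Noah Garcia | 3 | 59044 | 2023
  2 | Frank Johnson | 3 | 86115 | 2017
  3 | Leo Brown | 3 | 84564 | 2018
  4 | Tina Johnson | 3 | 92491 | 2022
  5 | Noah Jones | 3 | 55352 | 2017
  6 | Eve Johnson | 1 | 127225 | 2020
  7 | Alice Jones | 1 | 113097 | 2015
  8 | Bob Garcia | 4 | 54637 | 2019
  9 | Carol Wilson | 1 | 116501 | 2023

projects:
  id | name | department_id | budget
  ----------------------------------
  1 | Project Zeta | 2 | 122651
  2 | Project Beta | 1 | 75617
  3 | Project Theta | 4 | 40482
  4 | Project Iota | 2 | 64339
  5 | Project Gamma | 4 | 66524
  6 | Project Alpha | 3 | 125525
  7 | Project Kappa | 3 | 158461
SELECT p.name, SUM(c.salary) AS sum_salary FROM employees c JOIN departments p ON c.department_id = p.id GROUP BY p.id, p.name

Execution result:
name | sum_salary
Finance | 356823
Marketing | 377566
HR | 54637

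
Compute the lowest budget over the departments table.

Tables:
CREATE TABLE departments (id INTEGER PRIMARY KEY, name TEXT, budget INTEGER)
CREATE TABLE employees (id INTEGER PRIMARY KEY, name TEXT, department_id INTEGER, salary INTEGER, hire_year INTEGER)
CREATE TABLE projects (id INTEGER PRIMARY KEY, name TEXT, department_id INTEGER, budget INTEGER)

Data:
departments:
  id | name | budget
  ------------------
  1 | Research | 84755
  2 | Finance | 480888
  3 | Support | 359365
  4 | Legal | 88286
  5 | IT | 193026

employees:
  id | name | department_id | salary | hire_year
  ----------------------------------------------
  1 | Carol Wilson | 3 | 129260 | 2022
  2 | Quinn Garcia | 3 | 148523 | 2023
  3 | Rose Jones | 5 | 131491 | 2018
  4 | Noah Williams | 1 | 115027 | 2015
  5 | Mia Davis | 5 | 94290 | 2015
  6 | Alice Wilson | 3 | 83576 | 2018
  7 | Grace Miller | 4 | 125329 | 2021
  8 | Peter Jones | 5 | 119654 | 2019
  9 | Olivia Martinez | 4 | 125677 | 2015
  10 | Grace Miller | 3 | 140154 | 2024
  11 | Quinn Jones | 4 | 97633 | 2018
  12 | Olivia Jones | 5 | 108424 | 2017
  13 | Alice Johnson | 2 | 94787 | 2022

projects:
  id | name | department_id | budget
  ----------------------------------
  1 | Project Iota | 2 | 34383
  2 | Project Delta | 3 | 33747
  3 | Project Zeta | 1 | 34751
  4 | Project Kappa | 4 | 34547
SELECT MIN(budget) FROM departments

Execution result:
84755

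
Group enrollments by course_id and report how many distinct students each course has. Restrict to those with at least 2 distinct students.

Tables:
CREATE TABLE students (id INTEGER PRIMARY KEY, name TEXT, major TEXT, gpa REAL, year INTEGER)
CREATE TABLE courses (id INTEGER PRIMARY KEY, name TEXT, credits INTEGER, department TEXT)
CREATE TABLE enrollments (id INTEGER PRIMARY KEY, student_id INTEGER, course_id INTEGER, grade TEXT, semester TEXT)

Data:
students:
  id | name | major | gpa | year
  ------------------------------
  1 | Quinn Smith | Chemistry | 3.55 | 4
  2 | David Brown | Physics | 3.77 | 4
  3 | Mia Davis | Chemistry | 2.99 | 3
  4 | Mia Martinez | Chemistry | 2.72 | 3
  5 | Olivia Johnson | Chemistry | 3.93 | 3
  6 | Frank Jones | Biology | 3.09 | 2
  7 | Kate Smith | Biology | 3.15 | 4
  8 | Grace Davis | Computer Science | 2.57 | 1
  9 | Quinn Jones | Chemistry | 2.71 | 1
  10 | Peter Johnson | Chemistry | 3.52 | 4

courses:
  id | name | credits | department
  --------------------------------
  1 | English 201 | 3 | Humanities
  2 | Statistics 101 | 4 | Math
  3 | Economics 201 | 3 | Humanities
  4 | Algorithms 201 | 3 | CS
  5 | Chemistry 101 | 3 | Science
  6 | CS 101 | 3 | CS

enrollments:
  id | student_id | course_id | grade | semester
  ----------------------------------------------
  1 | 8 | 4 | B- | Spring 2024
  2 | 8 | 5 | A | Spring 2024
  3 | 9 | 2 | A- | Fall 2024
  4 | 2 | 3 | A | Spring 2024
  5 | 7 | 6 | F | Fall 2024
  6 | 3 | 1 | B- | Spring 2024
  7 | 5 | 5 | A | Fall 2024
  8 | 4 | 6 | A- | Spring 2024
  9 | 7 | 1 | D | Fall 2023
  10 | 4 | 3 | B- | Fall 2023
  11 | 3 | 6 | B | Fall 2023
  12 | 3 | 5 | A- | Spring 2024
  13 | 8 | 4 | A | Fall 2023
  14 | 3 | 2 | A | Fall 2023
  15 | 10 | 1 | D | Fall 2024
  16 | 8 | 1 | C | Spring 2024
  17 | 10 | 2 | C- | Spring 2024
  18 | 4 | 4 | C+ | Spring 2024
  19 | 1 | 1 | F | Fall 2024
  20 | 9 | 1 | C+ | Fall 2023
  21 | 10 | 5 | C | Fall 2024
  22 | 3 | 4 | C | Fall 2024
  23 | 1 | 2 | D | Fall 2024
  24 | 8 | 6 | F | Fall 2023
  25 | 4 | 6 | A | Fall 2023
SELECT course_id, COUNT(DISTINCT student_id) AS distinct_student_count FROM enrollments GROUP BY course_id HAVING COUNT(DISTINCT student_id) >= 2

Execution result:
course_id | distinct_student_count
1 | 6
2 | 4
3 | 2
4 | 3
5 | 4
6 | 4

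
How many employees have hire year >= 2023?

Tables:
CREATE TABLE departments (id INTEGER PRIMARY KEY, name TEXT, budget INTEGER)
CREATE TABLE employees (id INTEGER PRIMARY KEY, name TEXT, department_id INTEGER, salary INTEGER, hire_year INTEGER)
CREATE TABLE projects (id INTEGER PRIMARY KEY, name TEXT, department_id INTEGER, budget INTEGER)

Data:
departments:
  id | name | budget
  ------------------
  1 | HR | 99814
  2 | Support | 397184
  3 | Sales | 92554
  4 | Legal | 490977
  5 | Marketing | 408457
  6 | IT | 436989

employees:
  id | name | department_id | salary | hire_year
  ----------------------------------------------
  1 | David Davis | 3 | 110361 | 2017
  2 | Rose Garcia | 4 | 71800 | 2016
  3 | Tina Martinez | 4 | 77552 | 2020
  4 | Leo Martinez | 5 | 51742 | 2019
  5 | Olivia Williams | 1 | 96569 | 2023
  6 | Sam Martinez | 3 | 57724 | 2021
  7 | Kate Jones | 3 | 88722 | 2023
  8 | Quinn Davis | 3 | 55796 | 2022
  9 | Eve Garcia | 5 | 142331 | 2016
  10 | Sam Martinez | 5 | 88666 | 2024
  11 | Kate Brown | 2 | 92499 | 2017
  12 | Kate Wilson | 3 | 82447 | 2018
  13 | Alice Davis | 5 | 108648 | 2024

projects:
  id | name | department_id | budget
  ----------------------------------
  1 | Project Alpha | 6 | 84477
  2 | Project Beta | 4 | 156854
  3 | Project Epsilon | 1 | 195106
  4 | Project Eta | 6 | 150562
SELECT COUNT(*) FROM employees WHERE hire_year >= 2023

Execution result:
4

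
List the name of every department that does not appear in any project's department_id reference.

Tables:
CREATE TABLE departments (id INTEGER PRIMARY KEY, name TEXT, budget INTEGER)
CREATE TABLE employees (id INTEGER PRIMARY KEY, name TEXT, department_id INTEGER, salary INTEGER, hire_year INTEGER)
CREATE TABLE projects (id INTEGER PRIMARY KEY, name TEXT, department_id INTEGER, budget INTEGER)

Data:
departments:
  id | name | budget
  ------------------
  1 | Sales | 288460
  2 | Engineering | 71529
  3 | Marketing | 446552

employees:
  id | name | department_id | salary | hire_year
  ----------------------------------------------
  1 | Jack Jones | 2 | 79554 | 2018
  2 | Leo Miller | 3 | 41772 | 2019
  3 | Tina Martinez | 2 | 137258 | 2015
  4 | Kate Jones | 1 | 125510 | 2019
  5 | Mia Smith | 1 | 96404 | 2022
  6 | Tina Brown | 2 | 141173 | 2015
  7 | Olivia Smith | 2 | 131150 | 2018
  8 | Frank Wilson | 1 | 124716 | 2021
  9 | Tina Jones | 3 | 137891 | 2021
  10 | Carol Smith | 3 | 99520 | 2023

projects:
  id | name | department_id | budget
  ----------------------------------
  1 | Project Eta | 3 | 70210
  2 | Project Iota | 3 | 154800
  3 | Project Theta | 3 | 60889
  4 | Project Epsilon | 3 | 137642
SELECT p.name FROM departments p LEFT JOIN projects c ON c.department_id = p.id WHERE c.id IS NULL

Execution result:
name
Sales
Engineering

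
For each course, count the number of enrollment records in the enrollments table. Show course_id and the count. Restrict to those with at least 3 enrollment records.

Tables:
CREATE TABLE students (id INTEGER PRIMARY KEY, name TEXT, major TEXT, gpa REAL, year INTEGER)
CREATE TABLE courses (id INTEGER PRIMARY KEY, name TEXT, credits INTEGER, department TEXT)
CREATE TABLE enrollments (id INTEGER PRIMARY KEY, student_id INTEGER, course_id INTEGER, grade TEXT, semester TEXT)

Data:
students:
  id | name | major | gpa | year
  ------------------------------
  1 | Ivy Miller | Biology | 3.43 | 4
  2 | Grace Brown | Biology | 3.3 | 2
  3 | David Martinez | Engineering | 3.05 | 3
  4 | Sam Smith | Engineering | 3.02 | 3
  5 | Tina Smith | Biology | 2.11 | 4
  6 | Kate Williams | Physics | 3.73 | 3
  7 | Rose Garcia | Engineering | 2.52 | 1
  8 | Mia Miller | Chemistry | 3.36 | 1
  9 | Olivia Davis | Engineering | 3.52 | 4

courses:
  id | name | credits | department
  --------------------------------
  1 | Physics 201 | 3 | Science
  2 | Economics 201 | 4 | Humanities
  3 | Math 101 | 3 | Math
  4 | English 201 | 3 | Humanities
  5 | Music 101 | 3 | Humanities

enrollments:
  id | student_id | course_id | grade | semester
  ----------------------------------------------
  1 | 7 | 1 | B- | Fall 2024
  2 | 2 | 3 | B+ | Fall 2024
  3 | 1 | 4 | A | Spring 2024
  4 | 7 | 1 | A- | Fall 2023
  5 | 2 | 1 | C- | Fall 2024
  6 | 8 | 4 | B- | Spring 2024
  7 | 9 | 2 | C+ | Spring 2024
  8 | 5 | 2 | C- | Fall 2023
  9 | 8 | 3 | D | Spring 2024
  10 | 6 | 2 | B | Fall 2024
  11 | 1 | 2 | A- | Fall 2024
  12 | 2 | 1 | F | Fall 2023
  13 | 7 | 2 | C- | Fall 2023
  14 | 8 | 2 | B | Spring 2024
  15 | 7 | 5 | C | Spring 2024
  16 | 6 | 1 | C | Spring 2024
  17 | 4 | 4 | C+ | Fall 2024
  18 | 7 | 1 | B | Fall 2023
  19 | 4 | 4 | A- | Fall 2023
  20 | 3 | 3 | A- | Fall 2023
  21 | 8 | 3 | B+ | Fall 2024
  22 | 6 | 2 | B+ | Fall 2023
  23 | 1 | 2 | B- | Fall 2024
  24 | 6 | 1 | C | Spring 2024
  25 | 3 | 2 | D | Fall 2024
SELECT course_id, COUNT(*) AS enrollment_count FROM enrollments GROUP BY course_id HAVING COUNT(*) >= 3

Execution result:
course_id | enrollment_count
1 | 7
2 | 9
3 | 4
4 | 4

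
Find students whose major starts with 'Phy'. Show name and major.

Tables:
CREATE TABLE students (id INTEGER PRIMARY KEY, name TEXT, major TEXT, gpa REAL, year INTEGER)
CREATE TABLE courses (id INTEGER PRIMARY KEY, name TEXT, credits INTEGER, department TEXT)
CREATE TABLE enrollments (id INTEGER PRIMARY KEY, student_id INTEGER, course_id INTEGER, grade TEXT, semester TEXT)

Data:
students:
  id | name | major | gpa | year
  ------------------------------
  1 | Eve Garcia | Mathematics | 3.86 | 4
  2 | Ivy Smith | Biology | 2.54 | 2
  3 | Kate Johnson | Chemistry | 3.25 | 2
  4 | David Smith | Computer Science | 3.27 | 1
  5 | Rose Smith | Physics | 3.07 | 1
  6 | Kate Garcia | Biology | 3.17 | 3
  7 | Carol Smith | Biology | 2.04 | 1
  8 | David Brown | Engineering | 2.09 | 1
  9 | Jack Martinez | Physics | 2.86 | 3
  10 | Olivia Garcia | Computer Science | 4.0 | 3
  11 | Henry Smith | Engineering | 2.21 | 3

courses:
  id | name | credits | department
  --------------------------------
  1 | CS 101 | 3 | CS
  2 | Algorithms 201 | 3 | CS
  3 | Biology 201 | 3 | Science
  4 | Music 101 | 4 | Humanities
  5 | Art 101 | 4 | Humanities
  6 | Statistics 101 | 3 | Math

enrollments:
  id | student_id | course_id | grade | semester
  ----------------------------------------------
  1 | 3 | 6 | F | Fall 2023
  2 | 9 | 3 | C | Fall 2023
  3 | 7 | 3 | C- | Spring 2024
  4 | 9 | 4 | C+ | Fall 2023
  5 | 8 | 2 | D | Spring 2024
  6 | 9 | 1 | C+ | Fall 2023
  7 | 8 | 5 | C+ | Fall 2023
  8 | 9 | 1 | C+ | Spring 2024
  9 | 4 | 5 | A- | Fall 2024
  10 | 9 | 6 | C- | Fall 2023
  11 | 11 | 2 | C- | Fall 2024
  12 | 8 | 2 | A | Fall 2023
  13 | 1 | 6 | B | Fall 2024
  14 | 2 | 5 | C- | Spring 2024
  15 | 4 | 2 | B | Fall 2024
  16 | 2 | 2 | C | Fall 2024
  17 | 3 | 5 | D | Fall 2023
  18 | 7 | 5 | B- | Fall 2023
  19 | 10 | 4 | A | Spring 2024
SELECT name, major FROM students WHERE major LIKE 'Phy%'

Execution result:
name | major
Rose Smith | Physics
Jack Martinez | Physics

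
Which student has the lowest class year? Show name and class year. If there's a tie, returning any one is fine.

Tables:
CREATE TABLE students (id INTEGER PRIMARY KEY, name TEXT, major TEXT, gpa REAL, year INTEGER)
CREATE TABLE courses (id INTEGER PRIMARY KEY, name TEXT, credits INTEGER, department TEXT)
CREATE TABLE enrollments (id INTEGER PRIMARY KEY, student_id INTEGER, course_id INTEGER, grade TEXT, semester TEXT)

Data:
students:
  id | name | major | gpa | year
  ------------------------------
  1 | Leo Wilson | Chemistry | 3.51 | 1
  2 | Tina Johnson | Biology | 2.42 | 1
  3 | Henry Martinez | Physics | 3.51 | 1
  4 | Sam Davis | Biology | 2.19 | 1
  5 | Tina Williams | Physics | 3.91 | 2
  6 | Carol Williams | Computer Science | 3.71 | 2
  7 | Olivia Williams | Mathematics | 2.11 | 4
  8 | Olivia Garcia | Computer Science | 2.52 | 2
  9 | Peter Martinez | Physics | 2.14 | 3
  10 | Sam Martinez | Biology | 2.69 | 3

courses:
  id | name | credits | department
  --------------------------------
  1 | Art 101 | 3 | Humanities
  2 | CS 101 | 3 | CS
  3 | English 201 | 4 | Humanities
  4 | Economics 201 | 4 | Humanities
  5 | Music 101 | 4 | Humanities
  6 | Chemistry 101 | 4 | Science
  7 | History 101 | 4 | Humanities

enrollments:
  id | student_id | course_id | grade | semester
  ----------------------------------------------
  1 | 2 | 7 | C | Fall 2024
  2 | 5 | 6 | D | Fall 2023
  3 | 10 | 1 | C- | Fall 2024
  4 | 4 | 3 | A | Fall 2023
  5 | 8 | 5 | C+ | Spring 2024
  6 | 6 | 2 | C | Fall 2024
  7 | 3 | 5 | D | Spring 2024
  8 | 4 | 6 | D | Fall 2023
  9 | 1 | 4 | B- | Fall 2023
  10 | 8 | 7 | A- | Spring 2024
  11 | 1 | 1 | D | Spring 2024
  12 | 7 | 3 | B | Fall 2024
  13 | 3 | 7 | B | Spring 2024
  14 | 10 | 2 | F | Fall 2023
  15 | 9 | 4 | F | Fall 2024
SELECT name, year FROM students ORDER BY year ASC LIMIT 1

Execution result:
name | year
Leo Wilson | 1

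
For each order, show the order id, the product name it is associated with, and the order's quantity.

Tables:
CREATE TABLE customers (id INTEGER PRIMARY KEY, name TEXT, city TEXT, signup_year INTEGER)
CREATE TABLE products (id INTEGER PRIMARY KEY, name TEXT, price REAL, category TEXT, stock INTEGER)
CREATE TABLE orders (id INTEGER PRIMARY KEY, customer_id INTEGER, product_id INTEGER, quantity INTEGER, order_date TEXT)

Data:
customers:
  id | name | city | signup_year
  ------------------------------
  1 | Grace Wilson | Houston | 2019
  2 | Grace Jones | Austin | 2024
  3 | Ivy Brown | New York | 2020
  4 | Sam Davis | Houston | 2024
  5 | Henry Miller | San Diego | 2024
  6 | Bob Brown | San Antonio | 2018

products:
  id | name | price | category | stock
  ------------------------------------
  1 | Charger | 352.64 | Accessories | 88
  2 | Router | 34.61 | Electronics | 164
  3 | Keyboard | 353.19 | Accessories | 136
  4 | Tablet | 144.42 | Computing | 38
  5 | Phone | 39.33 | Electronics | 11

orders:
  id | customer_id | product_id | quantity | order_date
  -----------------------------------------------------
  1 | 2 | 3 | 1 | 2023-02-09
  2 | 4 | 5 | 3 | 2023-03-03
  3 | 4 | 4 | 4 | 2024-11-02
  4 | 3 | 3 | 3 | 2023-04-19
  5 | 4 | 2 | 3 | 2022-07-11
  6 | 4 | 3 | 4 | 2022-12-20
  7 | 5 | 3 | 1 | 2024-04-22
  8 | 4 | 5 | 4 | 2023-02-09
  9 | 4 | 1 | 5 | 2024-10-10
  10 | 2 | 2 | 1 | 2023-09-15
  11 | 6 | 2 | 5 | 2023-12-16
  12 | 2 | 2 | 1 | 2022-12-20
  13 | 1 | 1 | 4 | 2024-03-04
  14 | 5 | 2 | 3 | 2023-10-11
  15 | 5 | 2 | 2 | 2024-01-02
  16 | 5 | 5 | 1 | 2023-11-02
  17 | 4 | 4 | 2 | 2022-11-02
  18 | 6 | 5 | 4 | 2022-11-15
SELECT c.id, p.name AS product, c.quantity FROM orders c JOIN products p ON c.product_id = p.id

Execution result:
id | product | quantity
1 | Keyboard | 1
2 | Phone | 3
3 | Tablet | 4
4 | Keyboard | 3
5 | Router | 3
6 | Keyboard | 4
7 | Keyboard | 1
8 | Phone | 4
9 | Charger | 5
10 | Router | 1
11 | Router | 5
12 | Router | 1
13 | Charger | 4
14 | Router | 3
15 | Router | 2
16 | Phone | 1
17 | Tablet | 2
18 | Phone | 4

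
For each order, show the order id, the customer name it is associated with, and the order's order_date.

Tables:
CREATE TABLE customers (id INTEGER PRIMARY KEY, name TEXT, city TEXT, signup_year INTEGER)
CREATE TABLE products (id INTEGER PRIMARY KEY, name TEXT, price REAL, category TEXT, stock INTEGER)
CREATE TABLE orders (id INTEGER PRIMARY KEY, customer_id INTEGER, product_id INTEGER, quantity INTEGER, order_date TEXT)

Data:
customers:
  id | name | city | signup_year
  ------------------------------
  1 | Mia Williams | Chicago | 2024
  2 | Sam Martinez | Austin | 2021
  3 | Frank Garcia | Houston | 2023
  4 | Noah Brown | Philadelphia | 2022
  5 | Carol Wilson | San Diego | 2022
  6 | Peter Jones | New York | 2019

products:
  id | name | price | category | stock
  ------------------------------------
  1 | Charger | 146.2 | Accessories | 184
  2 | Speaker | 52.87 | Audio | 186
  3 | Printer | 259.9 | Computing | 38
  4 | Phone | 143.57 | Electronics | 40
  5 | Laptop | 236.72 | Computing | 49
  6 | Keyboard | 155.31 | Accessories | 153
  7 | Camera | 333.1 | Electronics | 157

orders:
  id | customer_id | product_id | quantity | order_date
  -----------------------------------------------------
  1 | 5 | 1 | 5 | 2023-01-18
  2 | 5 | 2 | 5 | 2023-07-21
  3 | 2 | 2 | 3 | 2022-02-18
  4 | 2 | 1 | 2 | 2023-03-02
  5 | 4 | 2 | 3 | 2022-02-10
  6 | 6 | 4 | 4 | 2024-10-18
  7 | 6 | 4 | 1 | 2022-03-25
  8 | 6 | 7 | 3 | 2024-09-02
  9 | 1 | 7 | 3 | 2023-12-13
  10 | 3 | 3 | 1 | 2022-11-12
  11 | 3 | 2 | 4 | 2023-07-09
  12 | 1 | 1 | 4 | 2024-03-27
SELECT c.id, p.name AS customer, c.order_date FROM orders c JOIN customers p ON c.customer_id = p.id

Execution result:
id | customer | order_date
1 | Carol Wilson | 2023-01-18
2 | Carol Wilson | 2023-07-21
3 | Sam Martinez | 2022-02-18
4 | Sam Martinez | 2023-03-02
5 | Noah Brown | 2022-02-10
6 | Peter Jones | 2024-10-18
7 | Peter Jones | 2022-03-25
8 | Peter Jones | 2024-09-02
9 | Mia Williams | 2023-12-13
10 | Frank Garcia | 2022-11-12
11 | Frank Garcia | 2023-07-09
12 | Mia Williams | 2024-03-27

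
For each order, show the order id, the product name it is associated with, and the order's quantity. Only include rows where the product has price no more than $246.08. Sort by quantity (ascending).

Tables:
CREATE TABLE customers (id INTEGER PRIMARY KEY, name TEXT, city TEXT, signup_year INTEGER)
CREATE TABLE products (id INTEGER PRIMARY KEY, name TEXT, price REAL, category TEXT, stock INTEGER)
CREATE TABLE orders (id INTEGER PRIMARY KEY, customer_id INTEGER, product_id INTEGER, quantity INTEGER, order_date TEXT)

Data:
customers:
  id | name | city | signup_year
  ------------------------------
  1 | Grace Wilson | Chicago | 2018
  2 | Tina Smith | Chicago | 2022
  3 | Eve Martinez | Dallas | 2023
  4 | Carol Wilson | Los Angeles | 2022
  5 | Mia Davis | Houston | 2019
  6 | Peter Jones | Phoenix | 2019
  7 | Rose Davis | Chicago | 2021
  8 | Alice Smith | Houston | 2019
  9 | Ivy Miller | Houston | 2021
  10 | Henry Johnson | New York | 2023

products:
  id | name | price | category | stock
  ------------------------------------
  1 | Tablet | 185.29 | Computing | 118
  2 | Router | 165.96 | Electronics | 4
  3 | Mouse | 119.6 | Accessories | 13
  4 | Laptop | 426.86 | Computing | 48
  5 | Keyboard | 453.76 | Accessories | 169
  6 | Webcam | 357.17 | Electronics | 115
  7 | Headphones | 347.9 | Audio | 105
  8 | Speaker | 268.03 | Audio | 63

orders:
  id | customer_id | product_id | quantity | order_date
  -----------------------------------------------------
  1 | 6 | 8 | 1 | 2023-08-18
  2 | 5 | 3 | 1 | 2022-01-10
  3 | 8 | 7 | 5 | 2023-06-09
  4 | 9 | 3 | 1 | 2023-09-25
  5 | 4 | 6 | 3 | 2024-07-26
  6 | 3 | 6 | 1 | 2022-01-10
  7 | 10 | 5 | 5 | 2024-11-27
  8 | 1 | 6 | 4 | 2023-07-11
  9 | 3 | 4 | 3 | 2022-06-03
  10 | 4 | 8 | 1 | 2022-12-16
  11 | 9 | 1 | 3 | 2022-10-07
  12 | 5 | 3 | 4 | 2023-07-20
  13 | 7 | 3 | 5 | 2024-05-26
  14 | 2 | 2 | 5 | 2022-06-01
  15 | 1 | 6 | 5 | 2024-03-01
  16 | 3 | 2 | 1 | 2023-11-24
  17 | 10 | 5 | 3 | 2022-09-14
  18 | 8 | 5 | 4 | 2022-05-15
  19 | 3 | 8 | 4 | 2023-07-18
SELECT c.id, p.name AS product, c.quantity FROM orders c JOIN products p ON c.product_id = p.id WHERE p.price <= 246.08 ORDER BY c.quantity ASC

Execution result:
id | product | quantity
2 | Mouse | 1
4 | Mouse | 1
16 | Router | 1
11 | Tablet | 3
12 | Mouse | 4
13 | Mouse | 5
14 | Router | 5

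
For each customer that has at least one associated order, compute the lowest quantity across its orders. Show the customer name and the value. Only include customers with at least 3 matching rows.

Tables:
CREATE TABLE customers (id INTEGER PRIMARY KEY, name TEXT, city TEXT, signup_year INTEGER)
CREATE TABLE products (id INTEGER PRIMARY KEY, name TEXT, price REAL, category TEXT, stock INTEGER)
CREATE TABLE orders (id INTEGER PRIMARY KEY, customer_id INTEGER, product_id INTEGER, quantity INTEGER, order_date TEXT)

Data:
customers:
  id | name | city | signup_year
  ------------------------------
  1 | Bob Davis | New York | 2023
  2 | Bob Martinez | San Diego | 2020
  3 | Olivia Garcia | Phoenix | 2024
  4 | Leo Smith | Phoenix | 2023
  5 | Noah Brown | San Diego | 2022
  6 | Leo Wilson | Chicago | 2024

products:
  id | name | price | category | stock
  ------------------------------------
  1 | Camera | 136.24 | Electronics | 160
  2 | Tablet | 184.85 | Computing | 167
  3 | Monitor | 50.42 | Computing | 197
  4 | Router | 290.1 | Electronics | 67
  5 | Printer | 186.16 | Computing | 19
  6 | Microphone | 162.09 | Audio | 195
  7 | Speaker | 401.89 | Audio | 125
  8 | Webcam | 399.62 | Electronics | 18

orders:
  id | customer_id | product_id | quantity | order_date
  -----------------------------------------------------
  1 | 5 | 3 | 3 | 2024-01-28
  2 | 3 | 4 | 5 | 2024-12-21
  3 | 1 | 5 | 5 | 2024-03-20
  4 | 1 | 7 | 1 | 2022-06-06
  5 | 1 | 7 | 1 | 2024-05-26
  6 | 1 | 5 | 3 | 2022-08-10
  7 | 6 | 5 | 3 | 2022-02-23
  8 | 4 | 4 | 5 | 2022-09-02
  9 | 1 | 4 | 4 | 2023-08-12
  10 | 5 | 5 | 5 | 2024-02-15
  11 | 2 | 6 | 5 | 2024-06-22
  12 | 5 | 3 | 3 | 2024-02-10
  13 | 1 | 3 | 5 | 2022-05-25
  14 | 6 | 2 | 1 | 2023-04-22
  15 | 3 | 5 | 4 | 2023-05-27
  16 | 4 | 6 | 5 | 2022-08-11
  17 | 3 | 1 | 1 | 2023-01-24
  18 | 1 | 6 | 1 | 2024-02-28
SELECT p.name, MIN(c.quantity) AS min_quantity FROM orders c JOIN customers p ON c.customer_id = p.id GROUP BY p.id, p.name HAVING COUNT(*) >= 3

Execution result:
name | min_quantity
Bob Davis | 1
Olivia Garcia | 1
Noah Brown | 3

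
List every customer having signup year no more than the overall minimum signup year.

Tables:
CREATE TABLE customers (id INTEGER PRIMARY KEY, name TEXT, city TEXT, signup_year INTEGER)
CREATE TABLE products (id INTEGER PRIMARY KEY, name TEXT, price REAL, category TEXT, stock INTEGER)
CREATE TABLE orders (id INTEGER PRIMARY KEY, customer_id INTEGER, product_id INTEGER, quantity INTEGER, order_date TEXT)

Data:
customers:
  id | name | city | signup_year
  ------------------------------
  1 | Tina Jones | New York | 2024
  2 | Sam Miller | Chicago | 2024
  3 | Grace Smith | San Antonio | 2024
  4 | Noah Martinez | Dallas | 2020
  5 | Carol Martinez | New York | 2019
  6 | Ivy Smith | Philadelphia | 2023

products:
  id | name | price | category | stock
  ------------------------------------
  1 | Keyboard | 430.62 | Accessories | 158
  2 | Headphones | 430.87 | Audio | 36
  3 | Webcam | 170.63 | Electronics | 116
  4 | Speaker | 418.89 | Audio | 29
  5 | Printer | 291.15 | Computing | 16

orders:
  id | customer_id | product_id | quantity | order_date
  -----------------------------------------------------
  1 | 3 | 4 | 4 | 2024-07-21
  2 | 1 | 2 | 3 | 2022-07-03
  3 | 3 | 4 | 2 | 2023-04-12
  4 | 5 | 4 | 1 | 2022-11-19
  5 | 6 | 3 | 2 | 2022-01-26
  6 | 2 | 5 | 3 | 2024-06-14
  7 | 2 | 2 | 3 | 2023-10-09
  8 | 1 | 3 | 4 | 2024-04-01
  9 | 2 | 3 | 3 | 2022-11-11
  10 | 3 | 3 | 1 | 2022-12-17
SELECT name, signup_year FROM customers WHERE signup_year <= (SELECT MIN(signup_year) FROM customers)

Execution result:
name | signup_year
Carol Martinez | 2019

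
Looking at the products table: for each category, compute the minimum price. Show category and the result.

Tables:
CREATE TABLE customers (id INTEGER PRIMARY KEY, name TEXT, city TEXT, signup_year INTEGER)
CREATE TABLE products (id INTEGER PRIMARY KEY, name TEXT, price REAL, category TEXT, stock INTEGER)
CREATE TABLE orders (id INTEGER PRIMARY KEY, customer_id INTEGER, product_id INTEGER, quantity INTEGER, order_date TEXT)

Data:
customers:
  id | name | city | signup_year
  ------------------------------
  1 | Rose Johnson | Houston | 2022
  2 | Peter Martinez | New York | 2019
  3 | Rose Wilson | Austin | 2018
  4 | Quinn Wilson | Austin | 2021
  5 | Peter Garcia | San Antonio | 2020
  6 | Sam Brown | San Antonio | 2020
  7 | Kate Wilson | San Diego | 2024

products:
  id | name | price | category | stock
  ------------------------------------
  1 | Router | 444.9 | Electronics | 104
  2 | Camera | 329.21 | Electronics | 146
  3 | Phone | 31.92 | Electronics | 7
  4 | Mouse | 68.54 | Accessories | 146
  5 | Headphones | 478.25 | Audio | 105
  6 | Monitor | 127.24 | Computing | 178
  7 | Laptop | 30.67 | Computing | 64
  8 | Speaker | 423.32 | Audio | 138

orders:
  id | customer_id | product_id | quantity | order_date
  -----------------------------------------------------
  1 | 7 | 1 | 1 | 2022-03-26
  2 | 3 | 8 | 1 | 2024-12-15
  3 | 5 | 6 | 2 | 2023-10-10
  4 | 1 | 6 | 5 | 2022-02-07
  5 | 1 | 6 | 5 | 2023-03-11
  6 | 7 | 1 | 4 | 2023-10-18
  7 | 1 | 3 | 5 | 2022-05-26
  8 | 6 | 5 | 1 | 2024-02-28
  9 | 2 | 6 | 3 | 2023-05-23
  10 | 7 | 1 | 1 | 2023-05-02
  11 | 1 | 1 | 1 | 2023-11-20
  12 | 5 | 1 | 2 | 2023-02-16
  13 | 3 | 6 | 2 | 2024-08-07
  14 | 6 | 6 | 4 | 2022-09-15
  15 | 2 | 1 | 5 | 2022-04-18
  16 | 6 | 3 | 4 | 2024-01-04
SELECT category, MIN(price) AS min_price FROM products GROUP BY category

Execution result:
category | min_price
Accessories | 68.54
Audio | 423.32
Computing | 30.67
Electronics | 31.92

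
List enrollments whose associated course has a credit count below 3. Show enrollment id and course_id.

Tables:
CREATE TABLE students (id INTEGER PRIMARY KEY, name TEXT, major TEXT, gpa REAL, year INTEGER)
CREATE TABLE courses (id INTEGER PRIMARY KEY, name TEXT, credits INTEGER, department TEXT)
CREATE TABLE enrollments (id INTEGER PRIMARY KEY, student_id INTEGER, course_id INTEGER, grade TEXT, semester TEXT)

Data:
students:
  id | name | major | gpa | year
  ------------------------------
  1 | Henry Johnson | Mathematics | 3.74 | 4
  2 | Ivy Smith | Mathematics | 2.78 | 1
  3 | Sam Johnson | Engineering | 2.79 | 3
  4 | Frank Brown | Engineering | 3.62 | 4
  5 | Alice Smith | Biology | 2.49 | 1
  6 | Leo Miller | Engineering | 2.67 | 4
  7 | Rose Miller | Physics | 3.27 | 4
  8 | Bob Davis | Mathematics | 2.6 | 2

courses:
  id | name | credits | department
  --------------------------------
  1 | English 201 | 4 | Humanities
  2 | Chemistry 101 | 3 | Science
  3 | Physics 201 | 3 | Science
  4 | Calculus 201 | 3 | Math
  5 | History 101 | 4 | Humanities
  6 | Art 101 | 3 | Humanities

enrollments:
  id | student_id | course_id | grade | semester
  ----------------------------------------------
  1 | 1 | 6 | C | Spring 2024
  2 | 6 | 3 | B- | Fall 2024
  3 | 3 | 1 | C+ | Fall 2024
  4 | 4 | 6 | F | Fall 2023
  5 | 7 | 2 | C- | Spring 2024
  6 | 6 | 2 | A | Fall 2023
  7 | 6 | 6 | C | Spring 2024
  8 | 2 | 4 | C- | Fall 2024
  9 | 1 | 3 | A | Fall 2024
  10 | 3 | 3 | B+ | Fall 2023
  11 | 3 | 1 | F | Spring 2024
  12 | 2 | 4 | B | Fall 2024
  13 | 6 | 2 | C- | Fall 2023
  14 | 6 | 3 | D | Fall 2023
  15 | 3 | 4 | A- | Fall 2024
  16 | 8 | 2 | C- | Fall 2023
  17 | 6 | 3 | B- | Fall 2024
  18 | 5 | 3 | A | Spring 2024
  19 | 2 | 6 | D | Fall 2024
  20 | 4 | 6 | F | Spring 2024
SELECT id, course_id FROM enrollments WHERE course_id IN (SELECT id FROM courses WHERE credits < 3)

Execution result:
(no rows)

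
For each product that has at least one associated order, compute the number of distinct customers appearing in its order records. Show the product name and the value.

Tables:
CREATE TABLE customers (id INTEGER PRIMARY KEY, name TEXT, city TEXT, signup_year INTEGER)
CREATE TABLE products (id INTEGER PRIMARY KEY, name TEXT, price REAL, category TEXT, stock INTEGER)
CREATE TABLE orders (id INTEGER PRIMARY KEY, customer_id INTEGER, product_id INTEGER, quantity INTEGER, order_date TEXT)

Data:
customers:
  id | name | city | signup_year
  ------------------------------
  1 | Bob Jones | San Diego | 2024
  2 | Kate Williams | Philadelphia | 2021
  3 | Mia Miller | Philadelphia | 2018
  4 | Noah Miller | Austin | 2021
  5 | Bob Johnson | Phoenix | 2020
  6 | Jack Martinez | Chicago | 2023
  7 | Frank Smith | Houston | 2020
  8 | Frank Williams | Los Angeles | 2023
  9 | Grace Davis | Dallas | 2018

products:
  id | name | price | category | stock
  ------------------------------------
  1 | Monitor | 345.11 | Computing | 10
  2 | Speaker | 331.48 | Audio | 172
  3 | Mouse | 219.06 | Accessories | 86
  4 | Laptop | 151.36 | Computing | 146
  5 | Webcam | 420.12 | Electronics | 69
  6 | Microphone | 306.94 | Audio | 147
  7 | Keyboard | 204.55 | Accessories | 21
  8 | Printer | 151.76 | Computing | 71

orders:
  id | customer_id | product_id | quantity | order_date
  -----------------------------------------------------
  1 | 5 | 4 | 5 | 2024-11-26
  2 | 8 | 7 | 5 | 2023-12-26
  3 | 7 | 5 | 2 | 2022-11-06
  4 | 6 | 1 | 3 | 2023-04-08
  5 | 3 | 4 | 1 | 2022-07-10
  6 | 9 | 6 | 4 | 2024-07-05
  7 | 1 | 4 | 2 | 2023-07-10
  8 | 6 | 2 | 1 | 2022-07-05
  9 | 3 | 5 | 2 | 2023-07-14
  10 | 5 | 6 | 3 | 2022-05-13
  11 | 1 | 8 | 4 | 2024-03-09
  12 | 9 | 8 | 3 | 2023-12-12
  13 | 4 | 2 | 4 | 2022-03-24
SELECT p.name, COUNT(DISTINCT c.customer_id) AS distinct_customer_count FROM orders c JOIN products p ON c.product_id = p.id GROUP BY p.id, p.name

Execution result:
name | distinct_customer_count
Monitor | 1
Speaker | 2
Laptop | 3
Webcam | 2
Microphone | 2
Keyboard | 1
Printer | 2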